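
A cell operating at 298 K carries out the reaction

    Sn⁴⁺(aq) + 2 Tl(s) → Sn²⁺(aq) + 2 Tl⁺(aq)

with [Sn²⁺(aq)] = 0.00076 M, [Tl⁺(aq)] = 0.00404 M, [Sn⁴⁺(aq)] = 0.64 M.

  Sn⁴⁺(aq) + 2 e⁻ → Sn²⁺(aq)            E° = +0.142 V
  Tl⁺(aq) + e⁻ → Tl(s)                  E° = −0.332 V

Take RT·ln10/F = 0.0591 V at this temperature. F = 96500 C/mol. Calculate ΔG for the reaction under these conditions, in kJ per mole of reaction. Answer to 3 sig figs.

E°cell = +0.142 − (−0.332) = +0.474 V; the balanced reaction transfers n = 2 electrons.
Here Q = ([Sn²⁺(aq)]·[Tl⁺(aq)]^2) / [Sn⁴⁺(aq)] = 1.94×10^−8 (log Q = −7.713), giving E = +0.474 − (0.0591/2)·(−7.713) = +0.7019 V.
Then ΔG = −nFE = −2 × 96500 × +0.7019 J/mol = −135 kJ/mol.

−135 kJ/mol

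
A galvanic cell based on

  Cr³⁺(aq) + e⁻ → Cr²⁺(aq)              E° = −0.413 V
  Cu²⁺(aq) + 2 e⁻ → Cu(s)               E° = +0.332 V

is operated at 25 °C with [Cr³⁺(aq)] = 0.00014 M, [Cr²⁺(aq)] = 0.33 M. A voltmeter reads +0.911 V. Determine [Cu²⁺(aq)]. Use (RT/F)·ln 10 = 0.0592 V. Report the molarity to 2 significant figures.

Cu²⁺/Cu is the cathode (higher E°); E°cell = +0.332 − (−0.413) = +0.745 V with n = 2.
Since E = E° − (0.0592/n)·log Q, log Q = n(E° − E)/0.0592 = −5.608.
The balanced reaction is Cu²⁺(aq) + 2 Cr²⁺(aq) → Cu(s) + 2 Cr³⁺(aq), so Q = [Cr³⁺(aq)]^2 / ([Cu²⁺(aq)]·[Cr²⁺(aq)]^2).
Solving for the unknown gives log [Cu²⁺(aq)] = −1.137, so [Cu²⁺(aq)] ≈ 0.073 M.

0.073 M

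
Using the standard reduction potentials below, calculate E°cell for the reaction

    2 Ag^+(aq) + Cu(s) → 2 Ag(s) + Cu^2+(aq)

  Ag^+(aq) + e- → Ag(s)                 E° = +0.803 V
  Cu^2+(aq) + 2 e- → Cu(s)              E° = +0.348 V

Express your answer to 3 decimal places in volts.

+0.455 V

Ag^+(aq) gains electrons, so the Ag⁺/Ag couple is the cathode; the Cu²⁺/Cu couple is the anode.
E°cell = E°(cathode) − E°(anode) = +0.803 − (+0.348) = +0.455 V.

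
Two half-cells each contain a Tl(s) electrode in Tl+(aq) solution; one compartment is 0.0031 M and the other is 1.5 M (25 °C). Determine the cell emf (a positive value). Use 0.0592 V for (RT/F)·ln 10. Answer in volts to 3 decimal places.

0.159 V

For a concentration cell E°cell = 0, since both electrodes use the same couple.
The compartment with the higher Tl+(aq) concentration (1.5 M) acts as the cathode; ions are reduced there and produced at the dilute (0.0031 M) anode.
With n = 1, Ecell = −(0.0592/1)·log([dilute]/[conc]) = −(0.0592/1)·log(0.0031/1.5) = +0.159 V.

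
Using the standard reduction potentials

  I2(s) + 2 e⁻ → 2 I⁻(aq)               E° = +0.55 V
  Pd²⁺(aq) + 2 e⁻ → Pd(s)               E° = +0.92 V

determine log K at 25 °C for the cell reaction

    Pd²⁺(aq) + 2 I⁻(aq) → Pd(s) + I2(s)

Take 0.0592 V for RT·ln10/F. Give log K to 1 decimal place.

log K = 12.5

The Pd²⁺/Pd couple is reduced (cathode); E°cell = +0.92 − (+0.55) = +0.37 V with n = 2.
At equilibrium E = 0, so log K = nE°cell / 0.0592 = (2)(+0.37) / 0.0592 = 12.5.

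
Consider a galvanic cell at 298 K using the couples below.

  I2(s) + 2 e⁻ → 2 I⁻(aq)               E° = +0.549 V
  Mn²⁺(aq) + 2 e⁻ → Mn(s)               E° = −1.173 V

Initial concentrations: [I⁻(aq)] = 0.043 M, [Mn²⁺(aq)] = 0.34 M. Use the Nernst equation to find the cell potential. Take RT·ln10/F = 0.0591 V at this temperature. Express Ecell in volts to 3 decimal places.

+1.817 V

Since E°(I₂/I⁻) > E°(Mn²⁺/Mn), I₂/I⁻ serves as the cathode.
E°cell = E°cat − E°an = +0.549 − (−1.173) = +1.722 V; n = 2.
The balanced reaction is I2(s) + Mn(s) → 2 I⁻(aq) + Mn²⁺(aq), so Q = [I⁻(aq)]^2·[Mn²⁺(aq)] = 0.000629 and log Q = −3.202.
E = E° − (0.0591/n)·log Q = +1.722 − (0.0591/2)(−3.202) = +1.817 V.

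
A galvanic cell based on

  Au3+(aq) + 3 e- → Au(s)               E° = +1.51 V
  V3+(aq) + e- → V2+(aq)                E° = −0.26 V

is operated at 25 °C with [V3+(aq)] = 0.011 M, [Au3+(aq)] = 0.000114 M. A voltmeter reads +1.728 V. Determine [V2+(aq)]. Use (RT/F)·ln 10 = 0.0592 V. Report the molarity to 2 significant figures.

Au³⁺/Au is the cathode (higher E°); E°cell = +1.51 − (−0.26) = +1.77 V with n = 3.
Since E = E° − (0.0592/n)·log Q, log Q = n(E° − E)/0.0592 = 2.128.
Balancing electrons gives Au3+(aq) + 3 V2+(aq) → Au(s) + 3 V3+(aq); thus Q = [V3+(aq)]^3 / ([Au3+(aq)]·[V2+(aq)]^3).
Solving for the unknown gives log [V2+(aq)] = −1.354, so [V2+(aq)] ≈ 0.044 M.

0.044 M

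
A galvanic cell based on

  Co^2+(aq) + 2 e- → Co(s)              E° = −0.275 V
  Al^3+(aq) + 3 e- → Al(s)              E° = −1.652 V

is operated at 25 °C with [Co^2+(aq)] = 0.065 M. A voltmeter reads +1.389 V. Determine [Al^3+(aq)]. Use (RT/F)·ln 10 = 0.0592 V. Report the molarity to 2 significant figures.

With Co²⁺/Co at the cathode and Al³⁺/Al at the anode, E°cell = −0.275 − (−1.652) = +1.377 V (n = 6).
From the Nernst equation, log Q = n(E° − E)/0.0592 = 6·(+1.377 − (+1.389))/0.0592 = −1.216.
For 3 Co^2+(aq) + 2 Al(s) → 3 Co(s) + 2 Al^3+(aq), the reaction quotient is Q = [Al^3+(aq)]^2 / [Co^2+(aq)]^3.
Isolating [Al^3+(aq)] in Q = 10^{−1.216} yields log [Al^3+(aq)] = −2.389, i.e. 0.0041 M.

0.0041 M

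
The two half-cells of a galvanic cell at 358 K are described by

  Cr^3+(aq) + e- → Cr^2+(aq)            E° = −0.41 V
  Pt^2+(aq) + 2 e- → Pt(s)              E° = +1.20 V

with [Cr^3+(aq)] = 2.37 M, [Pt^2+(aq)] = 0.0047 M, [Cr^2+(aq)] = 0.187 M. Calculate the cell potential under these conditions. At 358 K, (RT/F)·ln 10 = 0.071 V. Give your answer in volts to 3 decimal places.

+1.449 V

The Pt²⁺/Pt couple has the more positive E°, so it is the cathode; Cr³⁺/Cr²⁺ is the anode.
E°cell = +1.20 − (−0.41) = +1.61 V, with n = 2 electrons transferred.
The balanced reaction is Pt^2+(aq) + 2 Cr^2+(aq) → Pt(s) + 2 Cr^3+(aq), so Q = [Cr^3+(aq)]^2 / ([Pt^2+(aq)]·[Cr^2+(aq)]^2) = 3.42×10^4 and log Q = 4.534.
By the Nernst equation, E = +1.61 − (0.071/2)·(4.534) = +1.449 V.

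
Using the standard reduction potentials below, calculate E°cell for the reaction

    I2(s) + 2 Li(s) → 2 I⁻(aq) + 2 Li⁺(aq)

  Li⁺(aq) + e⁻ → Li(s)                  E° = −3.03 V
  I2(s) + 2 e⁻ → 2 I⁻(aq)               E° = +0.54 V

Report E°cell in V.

+3.57 V

I2(s) gains electrons, so the I₂/I⁻ couple is the cathode; the Li⁺/Li couple is the anode.
E°cell = E°(cathode) − E°(anode) = +0.54 − (−3.03) = +3.57 V.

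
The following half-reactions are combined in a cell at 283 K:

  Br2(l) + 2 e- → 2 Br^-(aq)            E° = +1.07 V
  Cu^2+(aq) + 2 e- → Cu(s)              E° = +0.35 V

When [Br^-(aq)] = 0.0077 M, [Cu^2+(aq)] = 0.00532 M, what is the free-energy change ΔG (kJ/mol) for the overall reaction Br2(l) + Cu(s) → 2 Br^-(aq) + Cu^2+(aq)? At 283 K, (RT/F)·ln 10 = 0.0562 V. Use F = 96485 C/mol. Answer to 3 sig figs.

−174 kJ/mol

E°cell = +1.07 − (+0.35) = +0.72 V; the balanced reaction transfers n = 2 electrons.
Q = [Br^-(aq)]^2·[Cu^2+(aq)] = 3.15×10^−7, so log Q = −6.501 and E = +0.72 − (0.0562/2)(−6.501) = +0.9027 V.
Finally ΔG = −nFE = −(2)(96485 C/mol)(+0.9027 V) = −174 kJ/mol.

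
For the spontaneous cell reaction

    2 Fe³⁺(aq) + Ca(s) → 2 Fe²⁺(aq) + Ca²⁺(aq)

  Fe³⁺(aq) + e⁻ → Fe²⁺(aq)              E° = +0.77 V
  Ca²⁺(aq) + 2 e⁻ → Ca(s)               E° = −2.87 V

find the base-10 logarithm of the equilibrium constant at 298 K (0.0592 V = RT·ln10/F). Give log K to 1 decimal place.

The Fe³⁺/Fe²⁺ couple is reduced (cathode); E°cell = +0.77 − (−2.87) = +3.64 V with n = 2.
At equilibrium E = 0, so log K = nE°cell / 0.0592 = (2)(+3.64) / 0.0592 = 123.0.

log K = 123.0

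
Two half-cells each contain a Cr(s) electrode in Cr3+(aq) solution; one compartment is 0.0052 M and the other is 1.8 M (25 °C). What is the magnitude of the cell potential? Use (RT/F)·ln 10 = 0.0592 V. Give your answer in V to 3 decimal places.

For a concentration cell E°cell = 0, since both electrodes use the same couple.
The compartment with the higher Cr3+(aq) concentration (1.8 M) acts as the cathode; ions are reduced there and produced at the dilute (0.0052 M) anode.
With n = 3, Ecell = −(0.0592/3)·log([dilute]/[conc]) = −(0.0592/3)·log(0.0052/1.8) = +0.050 V.

0.050 V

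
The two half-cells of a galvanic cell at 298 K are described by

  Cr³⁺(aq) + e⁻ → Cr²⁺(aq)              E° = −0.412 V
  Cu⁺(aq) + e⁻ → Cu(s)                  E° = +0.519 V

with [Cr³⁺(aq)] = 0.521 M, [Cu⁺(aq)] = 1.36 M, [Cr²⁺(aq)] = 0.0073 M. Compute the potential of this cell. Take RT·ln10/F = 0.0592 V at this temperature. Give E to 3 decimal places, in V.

Cu⁺/Cu is reduced (cathode, E° = +0.519 V) and Cr³⁺/Cr²⁺ is oxidized (anode).
E°cell = E°cat − E°an = +0.519 − (−0.412) = +0.931 V; n = 1.
For the overall reaction Cu⁺(aq) + Cr²⁺(aq) → Cu(s) + Cr³⁺(aq), Q = [Cr³⁺(aq)] / ([Cu⁺(aq)]·[Cr²⁺(aq)]) = 52.5, giving log Q = 1.720.
E = E° − (0.0592/n)·log Q = +0.931 − (0.0592/1)(1.720) = +0.829 V.

+0.829 V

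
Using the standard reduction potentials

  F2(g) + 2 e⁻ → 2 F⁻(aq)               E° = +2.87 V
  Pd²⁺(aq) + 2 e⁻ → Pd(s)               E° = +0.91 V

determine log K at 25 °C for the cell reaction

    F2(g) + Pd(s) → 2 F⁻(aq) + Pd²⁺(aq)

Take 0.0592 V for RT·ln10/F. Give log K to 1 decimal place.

The F₂/F⁻ couple is reduced (cathode); E°cell = +2.87 − (+0.91) = +1.96 V with n = 2.
At equilibrium E = 0, so log K = nE°cell / 0.0592 = (2)(+1.96) / 0.0592 = 66.2.

log K = 66.2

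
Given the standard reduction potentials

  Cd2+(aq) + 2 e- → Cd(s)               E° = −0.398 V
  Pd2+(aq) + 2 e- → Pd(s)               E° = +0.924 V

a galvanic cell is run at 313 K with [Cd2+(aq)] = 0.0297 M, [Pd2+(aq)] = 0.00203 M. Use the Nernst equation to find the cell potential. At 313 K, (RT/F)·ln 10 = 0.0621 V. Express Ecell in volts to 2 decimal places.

+1.29 V

Pd²⁺/Pd is reduced (cathode, E° = +0.924 V) and Cd²⁺/Cd is oxidized (anode).
E°cell = E°cat − E°an = +0.924 − (−0.398) = +1.322 V; n = 2.
For the overall reaction Pd2+(aq) + Cd(s) → Pd(s) + Cd2+(aq), Q = [Cd2+(aq)] / [Pd2+(aq)] = 14.6, giving log Q = 1.165.
Applying E = E° − (RT ln10/nF)·log Q gives +1.322 − (0.0621/2)(1.165) = +1.29 V.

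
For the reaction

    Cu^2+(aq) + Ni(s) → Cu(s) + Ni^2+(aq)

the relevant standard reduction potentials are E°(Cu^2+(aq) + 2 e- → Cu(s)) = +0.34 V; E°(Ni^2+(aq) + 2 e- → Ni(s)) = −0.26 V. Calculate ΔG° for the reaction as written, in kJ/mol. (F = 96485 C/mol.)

In the reaction as written Cu^2+(aq) is reduced, so the Cu²⁺/Cu couple is the cathode and Ni²⁺/Ni is the anode.
E°cell = +0.34 − (−0.26) = +0.60 V; balancing electrons gives n = 2.
ΔG° = −nFE°cell = −(2)(96485)(+0.60) J/mol = −116 kJ/mol.

−116 kJ/mol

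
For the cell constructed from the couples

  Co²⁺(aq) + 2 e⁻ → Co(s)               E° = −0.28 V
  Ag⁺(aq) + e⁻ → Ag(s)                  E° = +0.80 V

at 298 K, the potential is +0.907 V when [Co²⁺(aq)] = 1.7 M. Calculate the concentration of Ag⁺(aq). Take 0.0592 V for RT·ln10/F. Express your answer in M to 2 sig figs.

Ag⁺/Ag is the cathode (higher E°); E°cell = +0.80 − (−0.28) = +1.08 V with n = 2.
Since E = E° − (0.0592/n)·log Q, log Q = n(E° − E)/0.0592 = 5.845.
The balanced reaction is 2 Ag⁺(aq) + Co(s) → 2 Ag(s) + Co²⁺(aq), so Q = [Co²⁺(aq)] / [Ag⁺(aq)]^2.
Isolating [Ag⁺(aq)] in Q = 10^{5.845} yields log [Ag⁺(aq)] = −2.807, i.e. 0.0016 M.

0.0016 M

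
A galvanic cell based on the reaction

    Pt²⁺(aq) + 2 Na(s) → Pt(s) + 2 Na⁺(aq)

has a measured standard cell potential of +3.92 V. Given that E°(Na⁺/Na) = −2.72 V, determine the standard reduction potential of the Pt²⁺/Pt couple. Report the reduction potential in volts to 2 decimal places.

In the reaction as written the Pt²⁺/Pt couple is reduced (cathode) and Na⁺/Na is oxidized (anode), so E°cell = E°(Pt²⁺/Pt) − E°(Na⁺/Na).
E°(Pt²⁺/Pt) = E°cell + E°(anode) = +3.92 + (−2.72) = +1.20 V.

+1.20 V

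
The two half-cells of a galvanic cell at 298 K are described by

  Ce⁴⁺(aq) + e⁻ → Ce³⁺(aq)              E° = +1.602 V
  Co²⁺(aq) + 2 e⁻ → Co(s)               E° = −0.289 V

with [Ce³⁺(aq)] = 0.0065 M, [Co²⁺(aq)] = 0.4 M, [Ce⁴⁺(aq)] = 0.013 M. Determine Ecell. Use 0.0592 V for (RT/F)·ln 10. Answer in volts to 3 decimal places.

+1.921 V

Ce⁴⁺/Ce³⁺ is reduced (cathode, E° = +1.602 V) and Co²⁺/Co is oxidized (anode).
E°cell = E°cat − E°an = +1.602 − (−0.289) = +1.891 V; n = 2.
Balancing gives 2 Ce⁴⁺(aq) + Co(s) → 2 Ce³⁺(aq) + Co²⁺(aq); hence Q = ([Ce³⁺(aq)]^2·[Co²⁺(aq)]) / [Ce⁴⁺(aq)]^2 = 0.1 (log Q = −1.000).
E = E° − (0.0592/n)·log Q = +1.891 − (0.0592/2)(−1.000) = +1.921 V.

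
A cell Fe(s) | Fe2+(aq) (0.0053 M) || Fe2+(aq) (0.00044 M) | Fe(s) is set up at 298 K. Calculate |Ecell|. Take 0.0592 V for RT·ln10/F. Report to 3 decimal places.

0.032 V

For a concentration cell E°cell = 0, since both electrodes use the same couple.
The compartment with the higher Fe2+(aq) concentration (0.0053 M) acts as the cathode; ions are reduced there and produced at the dilute (0.00044 M) anode.
With n = 2, Ecell = −(0.0592/2)·log([dilute]/[conc]) = −(0.0592/2)·log(0.00044/0.0053) = +0.032 V.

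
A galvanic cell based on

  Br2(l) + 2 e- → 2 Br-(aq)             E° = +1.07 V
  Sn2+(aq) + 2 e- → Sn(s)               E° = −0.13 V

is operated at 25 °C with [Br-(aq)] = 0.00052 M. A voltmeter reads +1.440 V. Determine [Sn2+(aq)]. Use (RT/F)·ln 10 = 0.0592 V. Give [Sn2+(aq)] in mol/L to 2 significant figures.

0.029 M

Br₂/Br⁻ is the cathode (higher E°); E°cell = +1.07 − (−0.13) = +1.20 V with n = 2.
Since E = E° − (0.0592/n)·log Q, log Q = n(E° − E)/0.0592 = −8.108.
For Br2(l) + Sn(s) → 2 Br-(aq) + Sn2+(aq), the reaction quotient is Q = [Br-(aq)]^2·[Sn2+(aq)].
Substituting the known concentrations and solving, log [Sn2+(aq)] = −1.540 and [Sn2+(aq)] = 0.029 M.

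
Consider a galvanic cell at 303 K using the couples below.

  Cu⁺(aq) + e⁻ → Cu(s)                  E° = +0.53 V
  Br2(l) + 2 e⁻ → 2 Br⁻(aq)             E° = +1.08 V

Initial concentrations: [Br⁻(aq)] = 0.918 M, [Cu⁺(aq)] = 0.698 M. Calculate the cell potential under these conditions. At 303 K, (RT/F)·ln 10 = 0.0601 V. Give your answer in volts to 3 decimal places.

Since E°(Br₂/Br⁻) > E°(Cu⁺/Cu), Br₂/Br⁻ serves as the cathode.
E°cell = +1.08 − (+0.53) = +0.55 V, with n = 2 electrons transferred.
For the overall reaction Br2(l) + 2 Cu(s) → 2 Br⁻(aq) + 2 Cu⁺(aq), Q = [Br⁻(aq)]^2·[Cu⁺(aq)]^2 = 0.411, giving log Q = −0.387.
Applying E = E° − (RT ln10/nF)·log Q gives +0.55 − (0.0601/2)(−0.387) = +0.562 V.

+0.562 V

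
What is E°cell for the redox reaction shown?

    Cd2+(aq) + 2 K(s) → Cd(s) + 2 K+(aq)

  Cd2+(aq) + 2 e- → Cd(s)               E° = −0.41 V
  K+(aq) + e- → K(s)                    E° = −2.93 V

Cd2+(aq) gains electrons, so the Cd²⁺/Cd couple is the cathode; the K⁺/K couple is the anode.
E°cell = E°(cathode) − E°(anode) = −0.41 − (−2.93) = +2.52 V.

+2.52 V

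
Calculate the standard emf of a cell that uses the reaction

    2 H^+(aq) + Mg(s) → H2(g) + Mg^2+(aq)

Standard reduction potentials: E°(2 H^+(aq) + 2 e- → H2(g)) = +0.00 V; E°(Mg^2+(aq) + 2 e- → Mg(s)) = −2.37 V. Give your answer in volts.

In the reaction as written, H^+(aq) is reduced (cathode) and Mg^2+(aq) is produced by oxidation at the anode.
E°cell = E°(cathode) − E°(anode) = +0.00 − (−2.37) = +2.37 V.
The positive value indicates the reaction is spontaneous as written.

+2.37 V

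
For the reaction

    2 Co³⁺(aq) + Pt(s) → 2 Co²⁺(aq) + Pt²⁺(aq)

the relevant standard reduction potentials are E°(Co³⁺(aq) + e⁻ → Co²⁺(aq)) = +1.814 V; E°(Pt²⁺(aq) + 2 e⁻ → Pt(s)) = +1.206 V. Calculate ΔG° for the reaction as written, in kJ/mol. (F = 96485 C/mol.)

In the reaction as written Co³⁺(aq) is reduced, so the Co³⁺/Co²⁺ couple is the cathode and Pt²⁺/Pt is the anode.
E°cell = +1.814 − (+1.206) = +0.608 V; balancing electrons gives n = 2.
ΔG° = −nFE°cell = −(2)(96485)(+0.608) J/mol = −117 kJ/mol.

−117 kJ/mol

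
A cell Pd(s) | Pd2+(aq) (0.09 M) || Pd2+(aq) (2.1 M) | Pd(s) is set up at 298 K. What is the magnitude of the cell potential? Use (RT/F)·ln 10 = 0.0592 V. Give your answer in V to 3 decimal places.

For a concentration cell E°cell = 0, since both electrodes use the same couple.
The compartment with the higher Pd2+(aq) concentration (2.1 M) acts as the cathode; ions are reduced there and produced at the dilute (0.09 M) anode.
With n = 2, Ecell = −(0.0592/2)·log([dilute]/[conc]) = −(0.0592/2)·log(0.09/2.1) = +0.040 V.

0.040 V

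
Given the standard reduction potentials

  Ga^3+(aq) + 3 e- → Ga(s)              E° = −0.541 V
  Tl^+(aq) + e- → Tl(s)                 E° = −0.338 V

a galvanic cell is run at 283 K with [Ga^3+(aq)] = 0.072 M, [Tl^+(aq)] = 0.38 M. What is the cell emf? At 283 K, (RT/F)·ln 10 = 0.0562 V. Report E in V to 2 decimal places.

+0.20 V

The Tl⁺/Tl couple has the more positive E°, so it is the cathode; Ga³⁺/Ga is the anode.
E°cell = E°cat − E°an = −0.338 − (−0.541) = +0.203 V; n = 3.
The balanced reaction is 3 Tl^+(aq) + Ga(s) → 3 Tl(s) + Ga^3+(aq), so Q = [Ga^3+(aq)] / [Tl^+(aq)]^3 = 1.31 and log Q = 0.118.
E = E° − (0.0562/n)·log Q = +0.203 − (0.0562/3)(0.118) = +0.20 V.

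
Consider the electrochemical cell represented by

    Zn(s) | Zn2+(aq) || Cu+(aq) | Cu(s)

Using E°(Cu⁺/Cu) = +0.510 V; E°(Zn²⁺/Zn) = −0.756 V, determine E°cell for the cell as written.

+1.266 V

By convention the left-hand electrode in cell notation is the anode (oxidation) and the right-hand electrode is the cathode (reduction).
E°cell = E°(right) − E°(left) = +0.510 − (−0.756) = +1.266 V.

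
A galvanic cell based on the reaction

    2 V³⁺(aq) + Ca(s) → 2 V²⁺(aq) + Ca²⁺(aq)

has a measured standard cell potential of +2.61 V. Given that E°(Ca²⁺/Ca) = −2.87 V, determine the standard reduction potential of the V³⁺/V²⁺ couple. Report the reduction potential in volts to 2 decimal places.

−0.26 V

In the reaction as written the V³⁺/V²⁺ couple is reduced (cathode) and Ca²⁺/Ca is oxidized (anode), so E°cell = E°(V³⁺/V²⁺) − E°(Ca²⁺/Ca).
E°(V³⁺/V²⁺) = E°cell + E°(anode) = +2.61 + (−2.87) = −0.26 V.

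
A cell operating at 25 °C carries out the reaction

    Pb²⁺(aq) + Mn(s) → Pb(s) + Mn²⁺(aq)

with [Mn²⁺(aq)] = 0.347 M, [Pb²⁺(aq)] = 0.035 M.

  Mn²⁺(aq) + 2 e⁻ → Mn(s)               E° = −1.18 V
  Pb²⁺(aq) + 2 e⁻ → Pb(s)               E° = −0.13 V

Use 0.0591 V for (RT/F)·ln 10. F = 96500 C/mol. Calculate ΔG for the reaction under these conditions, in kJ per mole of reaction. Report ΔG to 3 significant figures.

With Pb²⁺/Pb reduced at the cathode, E°cell = −0.13 − (−1.18) = +1.05 V and n = 2.
The reaction quotient is [Mn²⁺(aq)] / [Pb²⁺(aq)] = 9.91; by Nernst, E = +1.05 − (0.0591/2)(0.996) = +1.0206 V.
ΔG = −nFE = −(2)(96500)(+1.0206) J/mol = −197 kJ/mol.

−197 kJ/mol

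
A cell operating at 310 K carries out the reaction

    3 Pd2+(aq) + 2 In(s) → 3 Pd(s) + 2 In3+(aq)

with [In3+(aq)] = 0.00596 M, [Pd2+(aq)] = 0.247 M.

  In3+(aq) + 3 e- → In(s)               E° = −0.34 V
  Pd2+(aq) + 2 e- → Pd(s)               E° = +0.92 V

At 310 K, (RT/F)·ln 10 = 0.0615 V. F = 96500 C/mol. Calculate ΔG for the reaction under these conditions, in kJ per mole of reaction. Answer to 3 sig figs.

With Pd²⁺/Pd reduced at the cathode, E°cell = +0.92 − (−0.34) = +1.26 V and n = 6.
Here Q = [In3+(aq)]^2 / [Pd2+(aq)]^3 = 0.00236 (log Q = −2.628), giving E = +1.26 − (0.0615/6)·(−2.628) = +1.2869 V.
Then ΔG = −nFE = −6 × 96500 × +1.2869 J/mol = −745 kJ/mol.

−745 kJ/mol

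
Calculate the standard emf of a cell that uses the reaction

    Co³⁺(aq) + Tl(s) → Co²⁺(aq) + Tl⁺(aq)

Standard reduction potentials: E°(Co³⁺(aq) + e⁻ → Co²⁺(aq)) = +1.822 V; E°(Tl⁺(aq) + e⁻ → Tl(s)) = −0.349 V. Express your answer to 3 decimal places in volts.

+2.171 V

In the reaction as written, Co³⁺(aq) is reduced (cathode) and Tl⁺(aq) is produced by oxidation at the anode.
E°cell = E°(cathode) − E°(anode) = +1.822 − (−0.349) = +2.171 V.
The positive value indicates the reaction is spontaneous as written.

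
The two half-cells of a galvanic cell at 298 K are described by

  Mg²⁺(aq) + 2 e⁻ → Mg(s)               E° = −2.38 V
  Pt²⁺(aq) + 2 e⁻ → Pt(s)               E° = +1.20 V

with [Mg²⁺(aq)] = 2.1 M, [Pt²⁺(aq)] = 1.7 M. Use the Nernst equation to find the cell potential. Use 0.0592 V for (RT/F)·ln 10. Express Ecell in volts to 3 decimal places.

+3.577 V

Since E°(Pt²⁺/Pt) > E°(Mg²⁺/Mg), Pt²⁺/Pt serves as the cathode.
E°cell = +1.20 − (−2.38) = +3.58 V, with n = 2 electrons transferred.
For the overall reaction Pt²⁺(aq) + Mg(s) → Pt(s) + Mg²⁺(aq), Q = [Mg²⁺(aq)] / [Pt²⁺(aq)] = 1.24, giving log Q = 0.092.
E = E° − (0.0592/n)·log Q = +3.58 − (0.0592/2)(0.092) = +3.577 V.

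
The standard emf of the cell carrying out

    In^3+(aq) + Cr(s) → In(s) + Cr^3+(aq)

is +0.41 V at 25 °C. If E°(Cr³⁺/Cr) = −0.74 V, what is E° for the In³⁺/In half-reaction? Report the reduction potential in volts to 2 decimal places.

−0.33 V

In the reaction as written the In³⁺/In couple is reduced (cathode) and Cr³⁺/Cr is oxidized (anode), so E°cell = E°(In³⁺/In) − E°(Cr³⁺/Cr).
E°(In³⁺/In) = E°cell + E°(anode) = +0.41 + (−0.74) = −0.33 V.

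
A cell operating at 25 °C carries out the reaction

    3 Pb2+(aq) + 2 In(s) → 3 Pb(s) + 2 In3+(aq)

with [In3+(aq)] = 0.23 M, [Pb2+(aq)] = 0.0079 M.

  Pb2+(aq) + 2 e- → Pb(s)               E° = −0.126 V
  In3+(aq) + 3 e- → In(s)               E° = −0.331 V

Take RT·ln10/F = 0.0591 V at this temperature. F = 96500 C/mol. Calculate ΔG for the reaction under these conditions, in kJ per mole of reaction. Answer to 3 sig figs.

E°cell = −0.126 − (−0.331) = +0.205 V; the balanced reaction transfers n = 6 electrons.
Q = [In3+(aq)]^2 / [Pb2+(aq)]^3 = 1.07×10^5, so log Q = 5.031 and E = +0.205 − (0.0591/6)(5.031) = +0.1554 V.
Then ΔG = −nFE = −6 × 96500 × +0.1554 J/mol = −90.0 kJ/mol.

−90.0 kJ/mol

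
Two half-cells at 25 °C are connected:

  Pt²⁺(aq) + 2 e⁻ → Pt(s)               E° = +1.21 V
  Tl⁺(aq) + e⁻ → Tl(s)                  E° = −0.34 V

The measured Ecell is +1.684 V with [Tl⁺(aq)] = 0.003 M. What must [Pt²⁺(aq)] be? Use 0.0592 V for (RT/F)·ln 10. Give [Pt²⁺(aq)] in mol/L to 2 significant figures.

Pt²⁺/Pt is the cathode (higher E°); E°cell = +1.21 − (−0.34) = +1.55 V with n = 2.
Since E = E° − (0.0592/n)·log Q, log Q = n(E° − E)/0.0592 = −4.527.
Balancing electrons gives Pt²⁺(aq) + 2 Tl(s) → Pt(s) + 2 Tl⁺(aq); thus Q = [Tl⁺(aq)]^2 / [Pt²⁺(aq)].
Isolating [Pt²⁺(aq)] in Q = 10^{−4.527} yields log [Pt²⁺(aq)] = −0.519, i.e. 0.30 M.

0.30 M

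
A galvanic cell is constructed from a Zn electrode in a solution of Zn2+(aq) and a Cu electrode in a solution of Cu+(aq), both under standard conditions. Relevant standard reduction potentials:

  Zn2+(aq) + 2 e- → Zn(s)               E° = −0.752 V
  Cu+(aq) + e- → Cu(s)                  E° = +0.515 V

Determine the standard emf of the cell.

+1.267 V

Of the two couples in this cell, the one with the more positive reduction potential is reduced at the cathode: here that is Cu⁺/Cu (+0.515 V); Zn²⁺/Zn (−0.752 V) is the anode.
E°cell = E°(cathode) − E°(anode) = +0.515 − (−0.752) = +1.267 V.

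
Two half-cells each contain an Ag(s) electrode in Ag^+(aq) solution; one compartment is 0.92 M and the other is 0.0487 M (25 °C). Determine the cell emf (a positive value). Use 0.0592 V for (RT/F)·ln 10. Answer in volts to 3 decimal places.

For a concentration cell E°cell = 0, since both electrodes use the same couple.
The compartment with the higher Ag^+(aq) concentration (0.92 M) acts as the cathode; ions are reduced there and produced at the dilute (0.0487 M) anode.
With n = 1, Ecell = −(0.0592/1)·log([dilute]/[conc]) = −(0.0592/1)·log(0.0487/0.92) = +0.076 V.

0.076 V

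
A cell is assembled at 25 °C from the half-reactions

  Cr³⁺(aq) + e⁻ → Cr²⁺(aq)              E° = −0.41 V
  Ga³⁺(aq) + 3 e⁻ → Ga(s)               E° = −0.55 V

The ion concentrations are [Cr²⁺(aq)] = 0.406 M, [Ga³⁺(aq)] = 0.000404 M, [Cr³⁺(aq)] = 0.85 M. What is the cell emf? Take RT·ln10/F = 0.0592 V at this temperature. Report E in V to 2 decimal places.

The Cr³⁺/Cr²⁺ couple has the more positive E°, so it is the cathode; Ga³⁺/Ga is the anode.
The standard potential is −0.41 − (−0.55) = +0.14 V and the balanced reaction transfers n = 3 electrons.
For the overall reaction 3 Cr³⁺(aq) + Ga(s) → 3 Cr²⁺(aq) + Ga³⁺(aq), Q = ([Cr²⁺(aq)]^3·[Ga³⁺(aq)]) / [Cr³⁺(aq)]^3 = 4.4×10^−5, giving log Q = −4.356.
E = E° − (0.0592/n)·log Q = +0.14 − (0.0592/3)(−4.356) = +0.23 V.

+0.23 V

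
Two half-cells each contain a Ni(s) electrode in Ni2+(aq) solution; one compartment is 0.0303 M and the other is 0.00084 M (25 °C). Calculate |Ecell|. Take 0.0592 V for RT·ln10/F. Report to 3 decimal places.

0.046 V

For a concentration cell E°cell = 0, since both electrodes use the same couple.
The compartment with the higher Ni2+(aq) concentration (0.0303 M) acts as the cathode; ions are reduced there and produced at the dilute (0.00084 M) anode.
With n = 2, Ecell = −(0.0592/2)·log([dilute]/[conc]) = −(0.0592/2)·log(0.00084/0.0303) = +0.046 V.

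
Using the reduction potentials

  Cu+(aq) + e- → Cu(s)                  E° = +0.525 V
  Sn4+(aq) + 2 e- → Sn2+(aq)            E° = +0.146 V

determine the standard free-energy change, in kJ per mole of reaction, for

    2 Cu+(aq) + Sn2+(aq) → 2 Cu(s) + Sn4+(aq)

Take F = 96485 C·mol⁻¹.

−73.1 kJ/mol

In the reaction as written Cu+(aq) is reduced, so the Cu⁺/Cu couple is the cathode and Sn⁴⁺/Sn²⁺ is the anode.
E°cell = +0.525 − (+0.146) = +0.379 V; balancing electrons gives n = 2.
ΔG° = −nFE°cell = −(2)(96485)(+0.379) J/mol = −73.1 kJ/mol.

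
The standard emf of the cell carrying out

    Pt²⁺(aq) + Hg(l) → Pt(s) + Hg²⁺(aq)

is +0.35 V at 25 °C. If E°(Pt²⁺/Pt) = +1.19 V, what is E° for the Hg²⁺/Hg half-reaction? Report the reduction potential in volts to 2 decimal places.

+0.84 V

In the reaction as written the Pt²⁺/Pt couple is reduced (cathode) and Hg²⁺/Hg is oxidized (anode), so E°cell = E°(Pt²⁺/Pt) − E°(Hg²⁺/Hg).
E°(Hg²⁺/Hg) = E°(cathode) − E°cell = +1.19 − (+0.35) = +0.84 V.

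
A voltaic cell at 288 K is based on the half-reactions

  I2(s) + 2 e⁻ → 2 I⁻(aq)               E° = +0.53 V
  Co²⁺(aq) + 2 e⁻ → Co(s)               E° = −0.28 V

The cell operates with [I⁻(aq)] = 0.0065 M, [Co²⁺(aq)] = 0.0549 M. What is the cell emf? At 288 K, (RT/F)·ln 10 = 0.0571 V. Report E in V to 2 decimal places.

Since E°(I₂/I⁻) > E°(Co²⁺/Co), I₂/I⁻ serves as the cathode.
E°cell = +0.53 − (−0.28) = +0.81 V, with n = 2 electrons transferred.
The balanced reaction is I2(s) + Co(s) → 2 I⁻(aq) + Co²⁺(aq), so Q = [I⁻(aq)]^2·[Co²⁺(aq)] = 2.32×10^−6 and log Q = −5.635.
E = E° − (0.0571/n)·log Q = +0.81 − (0.0571/2)(−5.635) = +0.97 V.

+0.97 V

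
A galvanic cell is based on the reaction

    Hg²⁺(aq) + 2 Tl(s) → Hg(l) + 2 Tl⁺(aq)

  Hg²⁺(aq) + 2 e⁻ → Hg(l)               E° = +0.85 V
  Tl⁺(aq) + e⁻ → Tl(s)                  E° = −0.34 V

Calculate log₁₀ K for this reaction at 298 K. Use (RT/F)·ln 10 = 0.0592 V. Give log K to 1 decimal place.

log K = 40.2

The Hg²⁺/Hg couple is reduced (cathode); E°cell = +0.85 − (−0.34) = +1.19 V with n = 2.
At equilibrium E = 0, so log K = nE°cell / 0.0592 = (2)(+1.19) / 0.0592 = 40.2.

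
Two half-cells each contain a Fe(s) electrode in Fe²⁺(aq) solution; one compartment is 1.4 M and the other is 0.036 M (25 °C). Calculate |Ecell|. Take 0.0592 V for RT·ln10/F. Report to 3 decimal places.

0.047 V

For a concentration cell E°cell = 0, since both electrodes use the same couple.
The compartment with the higher Fe²⁺(aq) concentration (1.4 M) acts as the cathode; ions are reduced there and produced at the dilute (0.036 M) anode.
With n = 2, Ecell = −(0.0592/2)·log([dilute]/[conc]) = −(0.0592/2)·log(0.036/1.4) = +0.047 V.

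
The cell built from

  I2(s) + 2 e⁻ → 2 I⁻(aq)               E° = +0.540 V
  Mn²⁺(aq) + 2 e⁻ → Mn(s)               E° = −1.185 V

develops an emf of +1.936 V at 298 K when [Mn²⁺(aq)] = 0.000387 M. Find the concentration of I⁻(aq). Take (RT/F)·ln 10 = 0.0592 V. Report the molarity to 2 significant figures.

0.014 M

I₂/I⁻ is the cathode (higher E°); E°cell = +0.540 − (−1.185) = +1.725 V with n = 2.
Since E = E° − (0.0592/n)·log Q, log Q = n(E° − E)/0.0592 = −7.128.
Balancing electrons gives I2(s) + Mn(s) → 2 I⁻(aq) + Mn²⁺(aq); thus Q = [I⁻(aq)]^2·[Mn²⁺(aq)].
Substituting the known concentrations and solving, log [I⁻(aq)] = −1.858 and [I⁻(aq)] = 0.014 M.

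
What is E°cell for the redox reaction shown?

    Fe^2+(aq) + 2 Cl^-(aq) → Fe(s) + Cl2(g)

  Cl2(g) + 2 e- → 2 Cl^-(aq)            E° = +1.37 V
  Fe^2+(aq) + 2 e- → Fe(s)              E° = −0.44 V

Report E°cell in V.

Fe^2+(aq) gains electrons, so the Fe²⁺/Fe couple is the cathode; the Cl₂/Cl⁻ couple is the anode.
E°cell = E°(cathode) − E°(anode) = −0.44 − (+1.37) = −1.81 V.

−1.81 V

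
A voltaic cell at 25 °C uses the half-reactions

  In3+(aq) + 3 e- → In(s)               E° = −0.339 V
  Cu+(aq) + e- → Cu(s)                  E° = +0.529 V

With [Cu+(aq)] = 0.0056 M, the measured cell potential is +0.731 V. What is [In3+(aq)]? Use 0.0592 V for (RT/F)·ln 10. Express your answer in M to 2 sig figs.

1.5 M

The Cu⁺/Cu couple has the larger reduction potential, so it is the cathode: E°cell = +0.529 − (−0.339) = +0.868 V and n = 3.
Since E = E° − (0.0592/n)·log Q, log Q = n(E° − E)/0.0592 = 6.943.
The balanced reaction is 3 Cu+(aq) + In(s) → 3 Cu(s) + In3+(aq), so Q = [In3+(aq)] / [Cu+(aq)]^3.
Solving for the unknown gives log [In3+(aq)] = 0.188, so [In3+(aq)] ≈ 1.5 M.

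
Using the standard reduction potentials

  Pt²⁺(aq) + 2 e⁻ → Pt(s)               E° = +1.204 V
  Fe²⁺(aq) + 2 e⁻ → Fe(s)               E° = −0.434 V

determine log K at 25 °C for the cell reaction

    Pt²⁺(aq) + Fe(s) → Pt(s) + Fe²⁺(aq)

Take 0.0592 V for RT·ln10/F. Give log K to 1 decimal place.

The Pt²⁺/Pt couple is reduced (cathode); E°cell = +1.204 − (−0.434) = +1.638 V with n = 2.
At equilibrium E = 0, so log K = nE°cell / 0.0592 = (2)(+1.638) / 0.0592 = 55.3.

log K = 55.3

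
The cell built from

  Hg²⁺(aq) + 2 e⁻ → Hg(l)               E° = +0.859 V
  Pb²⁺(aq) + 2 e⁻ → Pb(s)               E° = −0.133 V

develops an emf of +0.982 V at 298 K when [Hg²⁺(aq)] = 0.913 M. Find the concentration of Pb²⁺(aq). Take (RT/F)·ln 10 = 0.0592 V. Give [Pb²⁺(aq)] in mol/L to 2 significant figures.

2.0 M

Hg²⁺/Hg is the cathode (higher E°); E°cell = +0.859 − (−0.133) = +0.992 V with n = 2.
Rearranging E = E° − (0.0592/n)·log Q gives log Q = 2(+0.992 − (+0.982))/0.0592 = 0.338.
The balanced reaction is Hg²⁺(aq) + Pb(s) → Hg(l) + Pb²⁺(aq), so Q = [Pb²⁺(aq)] / [Hg²⁺(aq)].
Isolating [Pb²⁺(aq)] in Q = 10^{0.338} yields log [Pb²⁺(aq)] = 0.298, i.e. 2.0 M.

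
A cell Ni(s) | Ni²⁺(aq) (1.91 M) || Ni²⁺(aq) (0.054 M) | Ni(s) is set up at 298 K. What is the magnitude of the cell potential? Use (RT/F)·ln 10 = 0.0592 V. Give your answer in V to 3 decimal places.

For a concentration cell E°cell = 0, since both electrodes use the same couple.
The compartment with the higher Ni²⁺(aq) concentration (1.91 M) acts as the cathode; ions are reduced there and produced at the dilute (0.054 M) anode.
With n = 2, Ecell = −(0.0592/2)·log([dilute]/[conc]) = −(0.0592/2)·log(0.054/1.91) = +0.046 V.

0.046 V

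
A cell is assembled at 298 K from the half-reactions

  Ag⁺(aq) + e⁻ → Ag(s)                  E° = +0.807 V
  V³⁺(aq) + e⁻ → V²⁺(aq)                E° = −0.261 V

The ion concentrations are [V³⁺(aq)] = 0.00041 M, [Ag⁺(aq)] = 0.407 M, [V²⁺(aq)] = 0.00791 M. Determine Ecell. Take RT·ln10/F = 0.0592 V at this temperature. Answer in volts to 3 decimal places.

+1.121 V

The Ag⁺/Ag couple has the more positive E°, so it is the cathode; V³⁺/V²⁺ is the anode.
E°cell = E°cat − E°an = +0.807 − (−0.261) = +1.068 V; n = 1.
The balanced reaction is Ag⁺(aq) + V²⁺(aq) → Ag(s) + V³⁺(aq), so Q = [V³⁺(aq)] / ([Ag⁺(aq)]·[V²⁺(aq)]) = 0.127 and log Q = −0.895.
Applying E = E° − (RT ln10/nF)·log Q gives +1.068 − (0.0592/1)(−0.895) = +1.121 V.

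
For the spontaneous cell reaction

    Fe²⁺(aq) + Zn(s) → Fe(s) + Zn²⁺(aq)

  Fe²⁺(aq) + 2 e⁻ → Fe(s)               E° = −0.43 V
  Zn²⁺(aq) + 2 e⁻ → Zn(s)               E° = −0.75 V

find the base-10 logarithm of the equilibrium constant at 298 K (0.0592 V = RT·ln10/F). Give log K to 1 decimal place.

The Fe²⁺/Fe couple is reduced (cathode); E°cell = −0.43 − (−0.75) = +0.32 V with n = 2.
At equilibrium E = 0, so log K = nE°cell / 0.0592 = (2)(+0.32) / 0.0592 = 10.8.

log K = 10.8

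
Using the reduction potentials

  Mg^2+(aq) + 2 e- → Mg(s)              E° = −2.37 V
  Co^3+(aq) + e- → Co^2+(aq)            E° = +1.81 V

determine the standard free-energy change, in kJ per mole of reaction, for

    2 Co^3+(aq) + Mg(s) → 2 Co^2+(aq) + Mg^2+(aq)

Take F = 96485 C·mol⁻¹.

In the reaction as written Co^3+(aq) is reduced, so the Co³⁺/Co²⁺ couple is the cathode and Mg²⁺/Mg is the anode.
E°cell = +1.81 − (−2.37) = +4.18 V; balancing electrons gives n = 2.
ΔG° = −nFE°cell = −(2)(96485)(+4.18) J/mol = −807 kJ/mol.

−807 kJ/mol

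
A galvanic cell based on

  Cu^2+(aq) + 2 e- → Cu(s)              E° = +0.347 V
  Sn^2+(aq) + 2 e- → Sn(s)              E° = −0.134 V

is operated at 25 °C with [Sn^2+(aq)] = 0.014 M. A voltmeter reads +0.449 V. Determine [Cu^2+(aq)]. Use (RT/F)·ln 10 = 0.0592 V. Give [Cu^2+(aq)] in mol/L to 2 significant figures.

With Cu²⁺/Cu at the cathode and Sn²⁺/Sn at the anode, E°cell = +0.347 − (−0.134) = +0.481 V (n = 2).
Rearranging E = E° − (0.0592/n)·log Q gives log Q = 2(+0.481 − (+0.449))/0.0592 = 1.081.
Balancing electrons gives Cu^2+(aq) + Sn(s) → Cu(s) + Sn^2+(aq); thus Q = [Sn^2+(aq)] / [Cu^2+(aq)].
Isolating [Cu^2+(aq)] in Q = 10^{1.081} yields log [Cu^2+(aq)] = −2.935, i.e. 0.0012 M.

0.0012 M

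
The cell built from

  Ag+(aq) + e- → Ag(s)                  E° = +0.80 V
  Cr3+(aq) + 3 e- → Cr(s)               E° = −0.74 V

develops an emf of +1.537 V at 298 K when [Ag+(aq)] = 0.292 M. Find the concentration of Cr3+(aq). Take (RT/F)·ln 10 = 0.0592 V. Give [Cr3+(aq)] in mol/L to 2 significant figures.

With Ag⁺/Ag at the cathode and Cr³⁺/Cr at the anode, E°cell = +0.80 − (−0.74) = +1.54 V (n = 3).
Rearranging E = E° − (0.0592/n)·log Q gives log Q = 3(+1.54 − (+1.537))/0.0592 = 0.152.
The balanced reaction is 3 Ag+(aq) + Cr(s) → 3 Ag(s) + Cr3+(aq), so Q = [Cr3+(aq)] / [Ag+(aq)]^3.
Isolating [Cr3+(aq)] in Q = 10^{0.152} yields log [Cr3+(aq)] = −1.452, i.e. 0.035 M.

0.035 M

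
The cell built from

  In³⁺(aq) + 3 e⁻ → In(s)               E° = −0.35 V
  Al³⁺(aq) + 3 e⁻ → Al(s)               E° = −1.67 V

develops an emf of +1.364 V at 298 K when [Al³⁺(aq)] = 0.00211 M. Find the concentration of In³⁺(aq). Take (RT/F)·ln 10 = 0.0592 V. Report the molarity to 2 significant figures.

The In³⁺/In couple has the larger reduction potential, so it is the cathode: E°cell = −0.35 − (−1.67) = +1.32 V and n = 3.
Since E = E° − (0.0592/n)·log Q, log Q = n(E° − E)/0.0592 = −2.230.
The balanced reaction is In³⁺(aq) + Al(s) → In(s) + Al³⁺(aq), so Q = [Al³⁺(aq)] / [In³⁺(aq)].
Solving for the unknown gives log [In³⁺(aq)] = −0.446, so [In³⁺(aq)] ≈ 0.36 M.

0.36 M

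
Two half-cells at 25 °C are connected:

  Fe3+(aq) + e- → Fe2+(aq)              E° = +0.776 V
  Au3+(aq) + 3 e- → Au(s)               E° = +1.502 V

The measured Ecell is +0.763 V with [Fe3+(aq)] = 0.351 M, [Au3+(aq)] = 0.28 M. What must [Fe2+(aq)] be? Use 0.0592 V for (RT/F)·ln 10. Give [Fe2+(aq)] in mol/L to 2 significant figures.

With Au³⁺/Au at the cathode and Fe³⁺/Fe²⁺ at the anode, E°cell = +1.502 − (+0.776) = +0.726 V (n = 3).
From the Nernst equation, log Q = n(E° − E)/0.0592 = 3·(+0.726 − (+0.763))/0.0592 = −1.875.
For Au3+(aq) + 3 Fe2+(aq) → Au(s) + 3 Fe3+(aq), the reaction quotient is Q = [Fe3+(aq)]^3 / ([Au3+(aq)]·[Fe2+(aq)]^3).
Isolating [Fe2+(aq)] in Q = 10^{−1.875} yields log [Fe2+(aq)] = 0.355, i.e. 2.3 M.

2.3 M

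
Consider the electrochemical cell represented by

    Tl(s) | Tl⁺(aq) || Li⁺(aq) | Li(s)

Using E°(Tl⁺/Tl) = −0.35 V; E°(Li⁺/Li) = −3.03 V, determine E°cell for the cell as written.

−2.68 V

By convention the left-hand electrode in cell notation is the anode (oxidation) and the right-hand electrode is the cathode (reduction).
E°cell = E°(right) − E°(left) = −3.03 − (−0.35) = −2.68 V.
The negative sign shows that, as written, the cell would require an external voltage to drive the reaction.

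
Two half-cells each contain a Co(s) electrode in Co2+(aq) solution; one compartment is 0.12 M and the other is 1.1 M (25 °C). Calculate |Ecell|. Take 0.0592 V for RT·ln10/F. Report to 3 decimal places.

For a concentration cell E°cell = 0, since both electrodes use the same couple.
The compartment with the higher Co2+(aq) concentration (1.1 M) acts as the cathode; ions are reduced there and produced at the dilute (0.12 M) anode.
With n = 2, Ecell = −(0.0592/2)·log([dilute]/[conc]) = −(0.0592/2)·log(0.12/1.1) = +0.028 V.

0.028 V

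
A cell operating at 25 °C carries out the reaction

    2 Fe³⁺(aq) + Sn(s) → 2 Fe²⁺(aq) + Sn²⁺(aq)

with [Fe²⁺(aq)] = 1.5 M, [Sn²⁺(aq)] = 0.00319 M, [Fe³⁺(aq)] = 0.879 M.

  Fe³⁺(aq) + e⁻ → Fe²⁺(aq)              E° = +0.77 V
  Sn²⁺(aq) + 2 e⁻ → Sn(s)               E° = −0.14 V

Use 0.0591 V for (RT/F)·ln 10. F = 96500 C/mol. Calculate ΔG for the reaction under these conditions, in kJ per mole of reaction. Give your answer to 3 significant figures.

With Fe³⁺/Fe²⁺ reduced at the cathode, E°cell = +0.77 − (−0.14) = +0.91 V and n = 2.
Q = ([Fe²⁺(aq)]^2·[Sn²⁺(aq)]) / [Fe³⁺(aq)]^2 = 0.00929, so log Q = −2.032 and E = +0.91 − (0.0591/2)(−2.032) = +0.9700 V.
ΔG = −nFE = −(2)(96500)(+0.9700) J/mol = −187 kJ/mol.

−187 kJ/mol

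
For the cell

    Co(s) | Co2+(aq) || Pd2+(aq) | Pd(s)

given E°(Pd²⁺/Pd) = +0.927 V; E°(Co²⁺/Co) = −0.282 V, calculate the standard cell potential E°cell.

By convention the left-hand electrode in cell notation is the anode (oxidation) and the right-hand electrode is the cathode (reduction).
E°cell = E°(right) − E°(left) = +0.927 − (−0.282) = +1.209 V.

+1.209 V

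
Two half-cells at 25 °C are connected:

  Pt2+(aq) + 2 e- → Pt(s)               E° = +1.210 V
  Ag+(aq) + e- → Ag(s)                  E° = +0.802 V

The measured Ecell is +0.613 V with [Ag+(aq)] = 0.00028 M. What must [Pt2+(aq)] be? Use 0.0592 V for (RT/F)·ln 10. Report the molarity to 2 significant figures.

Pt²⁺/Pt is the cathode (higher E°); E°cell = +1.210 − (+0.802) = +0.408 V with n = 2.
From the Nernst equation, log Q = n(E° − E)/0.0592 = 2·(+0.408 − (+0.613))/0.0592 = −6.926.
Balancing electrons gives Pt2+(aq) + 2 Ag(s) → Pt(s) + 2 Ag+(aq); thus Q = [Ag+(aq)]^2 / [Pt2+(aq)].
Isolating [Pt2+(aq)] in Q = 10^{−6.926} yields log [Pt2+(aq)] = −0.180, i.e. 0.66 M.

0.66 M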